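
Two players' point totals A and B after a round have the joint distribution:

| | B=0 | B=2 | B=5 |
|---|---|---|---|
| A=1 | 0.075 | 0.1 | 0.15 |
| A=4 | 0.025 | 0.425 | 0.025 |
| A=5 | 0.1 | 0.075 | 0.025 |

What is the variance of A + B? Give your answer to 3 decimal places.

3.344

E[A] = 3.225,  E[B] = 2.2,  E[AB] = 6.225
Var(A) = 12.925 − (3.225)² = 2.524375;  Var(B) = 7.4 − (2.2)² = 2.56
Cov(A,B) = 6.225 − (3.225)(2.2) = -0.87
Var(A + B) = (1)²·2.524375 + (1)²·2.56 + 2·(1)·(1)·-0.87 = 3.344375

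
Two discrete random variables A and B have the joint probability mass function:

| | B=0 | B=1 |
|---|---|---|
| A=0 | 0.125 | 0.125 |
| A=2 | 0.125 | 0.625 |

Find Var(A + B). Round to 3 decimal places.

E[A] = 1.5,  E[B] = 0.75,  E[AB] = 1.25
Var(A) = 3 − (1.5)² = 0.75;  Var(B) = 0.75 − (0.75)² = 0.1875
Cov(A,B) = 1.25 − (1.5)(0.75) = 0.125
Var(A + B) = (1)²·0.75 + (1)²·0.1875 + 2·(1)·(1)·0.125 = 1.1875

1.188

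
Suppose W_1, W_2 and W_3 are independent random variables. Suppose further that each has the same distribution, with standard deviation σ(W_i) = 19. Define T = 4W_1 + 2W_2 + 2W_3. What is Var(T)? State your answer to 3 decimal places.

Var(W_i) = (19)² = 361
By independence, Var(T) = (4)²Var(W_1) + (2)²Var(W_2) + (2)²Var(W_3)
= (4)²·361 + (2)²·361 + (2)²·361 = 8664

8664.000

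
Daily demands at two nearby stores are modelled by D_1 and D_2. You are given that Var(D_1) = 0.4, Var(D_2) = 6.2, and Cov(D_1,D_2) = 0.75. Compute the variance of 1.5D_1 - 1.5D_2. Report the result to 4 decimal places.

Var(1.5D_1 - 1.5D_2) = (1.5)²·Var(D_1) + (-1.5)²·Var(D_2) + 2·(1.5)·(-1.5)·Cov(D_1,D_2)
= 2.25·0.4 + 2.25·6.2 + -4.5·0.75 = 11.475

11.4750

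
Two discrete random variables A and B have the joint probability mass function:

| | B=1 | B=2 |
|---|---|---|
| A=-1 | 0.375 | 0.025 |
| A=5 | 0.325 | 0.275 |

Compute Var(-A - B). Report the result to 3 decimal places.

E[A] = 2.6,  E[B] = 1.3,  E[AB] = 3.95
Var(A) = 15.4 − (2.6)² = 8.64;  Var(B) = 1.9 − (1.3)² = 0.21
cov(A,B) = 3.95 − (2.6)(1.3) = 0.57
Var(-A - B) = (-1)²·8.64 + (-1)²·0.21 + 2·(-1)·(-1)·0.57 = 9.99

9.990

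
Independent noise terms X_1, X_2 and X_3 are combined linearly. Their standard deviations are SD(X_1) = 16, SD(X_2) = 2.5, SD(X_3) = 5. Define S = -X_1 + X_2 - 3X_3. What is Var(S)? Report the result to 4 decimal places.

487.2500

Var(X_1) = 256, Var(X_2) = 6.25, Var(X_3) = 25
By independence, Var(S) = (-1)²Var(X_1) + (1)²Var(X_2) + (-3)²Var(X_3)
= (-1)²·256 + (1)²·6.25 + (-3)²·25 = 487.25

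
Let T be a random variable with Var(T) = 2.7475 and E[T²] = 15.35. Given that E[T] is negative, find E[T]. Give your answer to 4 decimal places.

(E[T])² = E[T²] − Var(T) = 15.35 − 2.7475 = 12.6025
E[T] = −√12.6025 = -3.55

-3.5500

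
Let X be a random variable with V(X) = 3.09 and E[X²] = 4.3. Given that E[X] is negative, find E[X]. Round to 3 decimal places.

-1.100

(E[X])² = E[X²] − V(X) = 4.3 − 3.09 = 1.21
E[X] = −√1.21 = -1.1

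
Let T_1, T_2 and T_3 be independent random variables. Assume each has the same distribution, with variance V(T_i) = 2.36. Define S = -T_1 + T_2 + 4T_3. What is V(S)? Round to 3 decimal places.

42.480

By independence, V(S) = (-1)²V(T_1) + (1)²V(T_2) + (4)²V(T_3)
= (-1)²·2.36 + (1)²·2.36 + (4)²·2.36 = 42.48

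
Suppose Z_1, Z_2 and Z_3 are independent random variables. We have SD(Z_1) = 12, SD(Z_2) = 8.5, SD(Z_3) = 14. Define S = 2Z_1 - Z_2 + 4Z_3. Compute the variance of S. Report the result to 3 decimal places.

Var(Z_1) = 144, Var(Z_2) = 72.25, Var(Z_3) = 196
By independence, Var(S) = (2)²Var(Z_1) + (-1)²Var(Z_2) + (4)²Var(Z_3)
= (2)²·144 + (-1)²·72.25 + (4)²·196 = 3784.25

3784.250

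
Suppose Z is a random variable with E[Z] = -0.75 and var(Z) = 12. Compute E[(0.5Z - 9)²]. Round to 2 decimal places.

E[0.5Z - 9] = 0.5·-0.75 − 9 = -9.375
var(0.5Z - 9) = (0.5)²·12 = 3
E[(0.5Z - 9)²] = var((0.5Z - 9)) + (E[(0.5Z - 9)])² = 3 + (-9.375)² = 90.890625

90.89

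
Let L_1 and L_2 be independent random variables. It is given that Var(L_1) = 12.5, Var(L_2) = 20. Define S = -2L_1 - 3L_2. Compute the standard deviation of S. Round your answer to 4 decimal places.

15.1658

By independence, Var(S) = (-2)²Var(L_1) + (-3)²Var(L_2)
= (-2)²·12.5 + (-3)²·20 = 230
SD(S) = √230 ≈ 15.1658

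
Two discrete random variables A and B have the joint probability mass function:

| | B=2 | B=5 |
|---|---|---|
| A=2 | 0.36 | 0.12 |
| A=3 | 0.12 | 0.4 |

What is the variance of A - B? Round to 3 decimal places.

E[A] = 2.52,  E[B] = 3.56,  E[AB] = 9.36
Var(A) = 6.6 − (2.52)² = 0.2496;  Var(B) = 14.92 − (3.56)² = 2.2464
Cov(A,B) = 9.36 − (2.52)(3.56) = 0.3888
Var(A - B) = (1)²·0.2496 + (-1)²·2.2464 + 2·(1)·(-1)·0.3888 = 1.7184

1.718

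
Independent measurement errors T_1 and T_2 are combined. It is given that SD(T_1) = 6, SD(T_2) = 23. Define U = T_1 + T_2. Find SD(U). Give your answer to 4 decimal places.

V(T_1) = 36, V(T_2) = 529
By independence, V(U) = (1)²V(T_1) + (1)²V(T_2)
= (1)²·36 + (1)²·529 = 565
SD(U) = √565 ≈ 23.7697

23.7697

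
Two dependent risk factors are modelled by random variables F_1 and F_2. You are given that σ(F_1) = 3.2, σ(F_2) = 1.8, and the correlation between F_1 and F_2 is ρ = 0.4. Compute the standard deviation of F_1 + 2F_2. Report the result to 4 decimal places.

var(F_1) = (3.2)² = 10.24;  var(F_2) = (1.8)² = 3.24
cov(F_1,F_2) = ρ·σ(F_1)·σ(F_2) = 0.4·3.2·1.8 = 2.304
var(F_1 + 2F_2) = (1)²·var(F_1) + (2)²·var(F_2) + 2·(1)·(2)·cov(F_1,F_2)
= 1·10.24 + 4·3.24 + 4·2.304 = 32.416
σ(F_1 + 2F_2) = √32.416 ≈ 5.6935

5.6935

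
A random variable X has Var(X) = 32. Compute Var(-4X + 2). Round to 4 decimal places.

512.0000

Var(-4X + 2) = (-4)²·Var(X) = 16·32 = 512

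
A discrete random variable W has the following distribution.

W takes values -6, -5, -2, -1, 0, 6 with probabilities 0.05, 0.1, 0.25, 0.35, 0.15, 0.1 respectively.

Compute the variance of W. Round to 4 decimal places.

8.1475

E[W] = (-6)(0.05) + (-5)(0.1) + (-2)(0.25) + (-1)(0.35) + (0)(0.15) + (6)(0.1) = -1.05
E[W²] = (-6)²(0.05) + (-5)²(0.1) + (-2)²(0.25) + (-1)²(0.35) + (0)²(0.15) + (6)²(0.1) = 9.25
V(W) = E[W²] − (E[W])² = 9.25 − (-1.05)² = 8.1475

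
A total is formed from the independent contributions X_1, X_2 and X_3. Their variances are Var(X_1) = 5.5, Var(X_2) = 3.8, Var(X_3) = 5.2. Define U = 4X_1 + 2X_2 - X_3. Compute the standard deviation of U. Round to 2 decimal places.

10.41

By independence, Var(U) = (4)²Var(X_1) + (2)²Var(X_2) + (-1)²Var(X_3)
= (4)²·5.5 + (2)²·3.8 + (-1)²·5.2 = 108.4
σ(U) = √108.4 ≈ 10.41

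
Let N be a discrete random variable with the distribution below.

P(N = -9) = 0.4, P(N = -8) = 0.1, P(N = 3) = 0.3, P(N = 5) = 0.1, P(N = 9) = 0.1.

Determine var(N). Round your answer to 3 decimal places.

47.690

E[N] = (-9)(0.4) + (-8)(0.1) + (3)(0.3) + (5)(0.1) + (9)(0.1) = -2.1
E[N²] = (-9)²(0.4) + (-8)²(0.1) + (3)²(0.3) + (5)²(0.1) + (9)²(0.1) = 52.1
var(N) = E[N²] − (E[N])² = 52.1 − (-2.1)² = 47.69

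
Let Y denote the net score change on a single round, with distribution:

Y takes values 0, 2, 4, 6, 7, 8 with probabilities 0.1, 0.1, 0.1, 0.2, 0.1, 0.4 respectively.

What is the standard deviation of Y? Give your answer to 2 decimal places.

2.69

E[Y] = (0)(0.1) + (2)(0.1) + (4)(0.1) + (6)(0.2) + (7)(0.1) + (8)(0.4) = 5.7
E[Y²] = (0)²(0.1) + (2)²(0.1) + (4)²(0.1) + (6)²(0.2) + (7)²(0.1) + (8)²(0.4) = 39.7
var(Y) = E[Y²] − (E[Y])² = 39.7 − (5.7)² = 7.21
sd(Y) = √7.21 ≈ 2.69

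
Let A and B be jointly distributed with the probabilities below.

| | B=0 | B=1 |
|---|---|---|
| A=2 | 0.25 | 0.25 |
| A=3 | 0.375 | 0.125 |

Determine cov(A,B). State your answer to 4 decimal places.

-0.0625

E[A] = 2.5,  E[B] = 0.375
E[AB] = 0.875
cov(A,B) = E[AB] − E[A]E[B] = 0.875 − (2.5)(0.375) = -0.0625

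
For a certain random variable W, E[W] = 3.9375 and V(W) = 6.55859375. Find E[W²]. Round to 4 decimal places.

E[W²] = V(W) + (E[W])² = 6.55859375 + (3.9375)² = 22.0625

22.0625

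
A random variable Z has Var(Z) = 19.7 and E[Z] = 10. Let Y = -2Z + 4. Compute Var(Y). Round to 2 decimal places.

Var(-2Z + 4) = (-2)²·Var(Z) = 4·19.7 = 78.8

78.80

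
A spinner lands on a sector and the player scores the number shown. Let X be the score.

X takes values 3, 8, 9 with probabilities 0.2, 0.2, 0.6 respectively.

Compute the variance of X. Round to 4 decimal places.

5.4400

E[X] = (3)(0.2) + (8)(0.2) + (9)(0.6) = 7.6
E[X²] = (3)²(0.2) + (8)²(0.2) + (9)²(0.6) = 63.2
var(X) = E[X²] − (E[X])² = 63.2 − (7.6)² = 5.44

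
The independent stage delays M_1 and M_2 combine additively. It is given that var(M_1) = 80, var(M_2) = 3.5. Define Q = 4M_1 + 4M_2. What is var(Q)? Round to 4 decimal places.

1336.0000

By independence, var(Q) = (4)²var(M_1) + (4)²var(M_2)
= (4)²·80 + (4)²·3.5 = 1336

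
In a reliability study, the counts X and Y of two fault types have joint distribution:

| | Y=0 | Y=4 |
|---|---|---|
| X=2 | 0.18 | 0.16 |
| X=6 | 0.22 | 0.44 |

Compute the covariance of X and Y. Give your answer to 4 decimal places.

0.7040

E[X] = 4.64,  E[Y] = 2.4
E[XY] = 11.84
Cov(X,Y) = E[XY] − E[X]E[Y] = 11.84 − (4.64)(2.4) = 0.704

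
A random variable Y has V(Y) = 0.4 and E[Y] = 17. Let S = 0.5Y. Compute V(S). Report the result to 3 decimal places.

V(0.5Y) = (0.5)²·V(Y) = 0.25·0.4 = 0.1

0.100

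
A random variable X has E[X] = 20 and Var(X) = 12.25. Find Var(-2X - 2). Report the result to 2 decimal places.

Var(-2X - 2) = (-2)²·Var(X) = 4·12.25 = 49

49.00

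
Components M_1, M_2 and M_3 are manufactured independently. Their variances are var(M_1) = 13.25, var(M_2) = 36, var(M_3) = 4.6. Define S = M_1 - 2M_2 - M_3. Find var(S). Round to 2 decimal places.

161.85

By independence, var(S) = (1)²var(M_1) + (-2)²var(M_2) + (-1)²var(M_3)
= (1)²·13.25 + (-2)²·36 + (-1)²·4.6 = 161.85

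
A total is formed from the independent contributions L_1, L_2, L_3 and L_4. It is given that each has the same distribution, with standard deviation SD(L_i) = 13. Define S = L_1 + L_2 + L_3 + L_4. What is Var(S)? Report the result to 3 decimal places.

676.000

Var(L_i) = (13)² = 169
By independence, Var(S) = (1)²Var(L_1) + (1)²Var(L_2) + (1)²Var(L_3) + (1)²Var(L_4)
= (1)²·169 + (1)²·169 + (1)²·169 + (1)²·169 = 676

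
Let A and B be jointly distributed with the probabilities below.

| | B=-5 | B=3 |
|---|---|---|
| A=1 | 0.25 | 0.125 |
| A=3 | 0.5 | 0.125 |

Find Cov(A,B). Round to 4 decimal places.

-0.5000

E[A] = 2.25,  E[B] = -3
E[AB] = -7.25
Cov(A,B) = E[AB] − E[A]E[B] = -7.25 − (2.25)(-3) = -0.5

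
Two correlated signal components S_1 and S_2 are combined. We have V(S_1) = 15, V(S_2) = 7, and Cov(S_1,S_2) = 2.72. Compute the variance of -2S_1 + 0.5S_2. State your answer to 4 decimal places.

56.3100

V(-2S_1 + 0.5S_2) = (-2)²·V(S_1) + (0.5)²·V(S_2) + 2·(-2)·(0.5)·Cov(S_1,S_2)
= 4·15 + 0.25·7 + -2·2.72 = 56.31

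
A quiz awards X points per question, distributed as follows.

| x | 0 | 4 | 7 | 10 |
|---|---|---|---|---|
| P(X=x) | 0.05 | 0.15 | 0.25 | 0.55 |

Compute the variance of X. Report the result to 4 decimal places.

E[X] = (0)(0.05) + (4)(0.15) + (7)(0.25) + (10)(0.55) = 7.85
E[X²] = (0)²(0.05) + (4)²(0.15) + (7)²(0.25) + (10)²(0.55) = 69.65
var(X) = E[X²] − (E[X])² = 69.65 − (7.85)² = 8.0275

8.0275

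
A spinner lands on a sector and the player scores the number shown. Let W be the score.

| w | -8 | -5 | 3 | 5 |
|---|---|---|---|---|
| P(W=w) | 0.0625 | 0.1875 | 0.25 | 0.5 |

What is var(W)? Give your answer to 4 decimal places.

E[W] = (-8)(0.0625) + (-5)(0.1875) + (3)(0.25) + (5)(0.5) = 1.8125
E[W²] = (-8)²(0.0625) + (-5)²(0.1875) + (3)²(0.25) + (5)²(0.5) = 23.4375
var(W) = E[W²] − (E[W])² = 23.4375 − (1.8125)² = 20.15234375

20.1523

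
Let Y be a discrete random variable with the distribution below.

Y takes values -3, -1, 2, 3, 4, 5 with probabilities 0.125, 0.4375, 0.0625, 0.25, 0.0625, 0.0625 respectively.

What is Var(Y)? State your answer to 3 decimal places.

E[Y] = (-3)(0.125) + (-1)(0.4375) + (2)(0.0625) + (3)(0.25) + (4)(0.0625) + (5)(0.0625) = 0.625
E[Y²] = (-3)²(0.125) + (-1)²(0.4375) + (2)²(0.0625) + (3)²(0.25) + (4)²(0.0625) + (5)²(0.0625) = 6.625
Var(Y) = E[Y²] − (E[Y])² = 6.625 − (0.625)² = 6.234375

6.234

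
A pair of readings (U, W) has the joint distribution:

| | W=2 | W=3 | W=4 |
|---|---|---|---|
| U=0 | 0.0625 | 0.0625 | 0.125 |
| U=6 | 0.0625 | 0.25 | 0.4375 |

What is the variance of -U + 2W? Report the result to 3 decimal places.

7.609

E[U] = 4.5,  E[W] = 3.4375,  E[UW] = 15.75
var(U) = 27 − (4.5)² = 6.75;  var(W) = 12.3125 − (3.4375)² = 0.49609375
Cov(U,W) = 15.75 − (4.5)(3.4375) = 0.28125
var(-U + 2W) = (-1)²·6.75 + (2)²·0.49609375 + 2·(-1)·(2)·0.28125 = 7.609375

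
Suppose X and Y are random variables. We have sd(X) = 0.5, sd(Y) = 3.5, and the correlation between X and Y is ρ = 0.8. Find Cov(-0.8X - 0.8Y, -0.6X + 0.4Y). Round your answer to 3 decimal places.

-3.576

V(X) = (0.5)² = 0.25;  V(Y) = (3.5)² = 12.25
Cov(X,Y) = ρ·sd(X)·sd(Y) = 0.8·0.5·3.5 = 1.4
Cov(-0.8X - 0.8Y, -0.6X + 0.4Y) = (-0.8)(-0.6)V(X) + (-0.8)(0.4)V(Y) + [(-0.8)(0.4) + (-0.8)(-0.6)]Cov(X,Y)
= 0.48·0.25 + -0.32·12.25 + 0.16·1.4 = -3.576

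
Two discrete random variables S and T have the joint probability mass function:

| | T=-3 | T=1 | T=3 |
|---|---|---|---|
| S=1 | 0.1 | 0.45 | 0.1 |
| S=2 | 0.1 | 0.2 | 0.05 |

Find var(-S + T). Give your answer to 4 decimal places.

E[S] = 1.35,  E[T] = 0.5,  E[ST] = 0.55
var(S) = 2.05 − (1.35)² = 0.2275;  var(T) = 3.8 − (0.5)² = 3.55
Cov(S,T) = 0.55 − (1.35)(0.5) = -0.125
var(-S + T) = (-1)²·0.2275 + (1)²·3.55 + 2·(-1)·(1)·-0.125 = 4.0275

4.0275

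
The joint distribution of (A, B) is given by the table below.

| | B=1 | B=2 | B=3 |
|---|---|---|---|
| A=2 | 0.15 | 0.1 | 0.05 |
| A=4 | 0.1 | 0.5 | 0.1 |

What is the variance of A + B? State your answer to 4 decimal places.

1.5100

E[A] = 3.4,  E[B] = 1.9,  E[AB] = 6.6
V(A) = 12.4 − (3.4)² = 0.84;  V(B) = 4 − (1.9)² = 0.39
Cov(A,B) = 6.6 − (3.4)(1.9) = 0.14
V(A + B) = (1)²·0.84 + (1)²·0.39 + 2·(1)·(1)·0.14 = 1.51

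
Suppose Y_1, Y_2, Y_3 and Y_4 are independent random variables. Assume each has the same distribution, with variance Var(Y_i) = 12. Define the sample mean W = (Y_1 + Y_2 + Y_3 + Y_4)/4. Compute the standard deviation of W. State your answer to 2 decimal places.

1.73

By independence, Var(W) = (0.25)²Var(Y_1) + (0.25)²Var(Y_2) + (0.25)²Var(Y_3) + (0.25)²Var(Y_4)
= (0.25)²·12 + (0.25)²·12 + (0.25)²·12 + (0.25)²·12 = 3
SD(W) = √3 ≈ 1.73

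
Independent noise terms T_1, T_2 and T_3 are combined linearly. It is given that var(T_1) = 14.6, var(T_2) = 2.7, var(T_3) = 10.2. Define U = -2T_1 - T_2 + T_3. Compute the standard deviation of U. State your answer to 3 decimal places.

By independence, var(U) = (-2)²var(T_1) + (-1)²var(T_2) + (1)²var(T_3)
= (-2)²·14.6 + (-1)²·2.7 + (1)²·10.2 = 71.3
σ(U) = √71.3 ≈ 8.444

8.444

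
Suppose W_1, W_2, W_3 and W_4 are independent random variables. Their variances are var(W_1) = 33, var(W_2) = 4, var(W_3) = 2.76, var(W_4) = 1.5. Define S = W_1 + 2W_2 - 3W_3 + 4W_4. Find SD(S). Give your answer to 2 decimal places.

By independence, var(S) = (1)²var(W_1) + (2)²var(W_2) + (-3)²var(W_3) + (4)²var(W_4)
= (1)²·33 + (2)²·4 + (-3)²·2.76 + (4)²·1.5 = 97.84
SD(S) = √97.84 ≈ 9.89

9.89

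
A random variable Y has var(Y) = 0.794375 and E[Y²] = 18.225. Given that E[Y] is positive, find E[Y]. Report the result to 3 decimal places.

4.175

(E[Y])² = E[Y²] − var(Y) = 18.225 − 0.794375 = 17.430625
E[Y] = √17.430625 = 4.175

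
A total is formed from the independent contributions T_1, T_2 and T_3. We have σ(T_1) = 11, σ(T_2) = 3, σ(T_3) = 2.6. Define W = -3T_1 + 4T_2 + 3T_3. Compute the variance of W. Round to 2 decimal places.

1293.84

var(T_1) = 121, var(T_2) = 9, var(T_3) = 6.76
By independence, var(W) = (-3)²var(T_1) + (4)²var(T_2) + (3)²var(T_3)
= (-3)²·121 + (4)²·9 + (3)²·6.76 = 1293.84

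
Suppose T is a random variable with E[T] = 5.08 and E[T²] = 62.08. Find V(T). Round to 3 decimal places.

V(T) = 62.08 − (5.08)² = 36.2736

36.274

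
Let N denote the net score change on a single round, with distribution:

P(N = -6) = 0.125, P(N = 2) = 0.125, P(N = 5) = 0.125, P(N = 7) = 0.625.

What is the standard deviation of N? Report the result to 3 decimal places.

4.301

E[N] = (-6)(0.125) + (2)(0.125) + (5)(0.125) + (7)(0.625) = 4.5
E[N²] = (-6)²(0.125) + (2)²(0.125) + (5)²(0.125) + (7)²(0.625) = 38.75
Var(N) = E[N²] − (E[N])² = 38.75 − (4.5)² = 18.5
SD(N) = √18.5 ≈ 4.301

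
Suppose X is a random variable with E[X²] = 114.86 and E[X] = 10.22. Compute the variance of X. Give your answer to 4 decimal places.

10.4116

Var(X) = 114.86 − (10.22)² = 10.4116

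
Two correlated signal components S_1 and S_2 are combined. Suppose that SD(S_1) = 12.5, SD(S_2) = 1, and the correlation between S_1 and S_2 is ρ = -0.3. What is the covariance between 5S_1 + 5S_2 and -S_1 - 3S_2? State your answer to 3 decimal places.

-721.250

var(S_1) = (12.5)² = 156.25;  var(S_2) = (1)² = 1
Cov(S_1,S_2) = ρ·SD(S_1)·SD(S_2) = -0.3·12.5·1 = -3.75
Cov(5S_1 + 5S_2, -S_1 - 3S_2) = (5)(-1)var(S_1) + (5)(-3)var(S_2) + [(5)(-3) + (5)(-1)]Cov(S_1,S_2)
= -5·156.25 + -15·1 + -20·-3.75 = -721.25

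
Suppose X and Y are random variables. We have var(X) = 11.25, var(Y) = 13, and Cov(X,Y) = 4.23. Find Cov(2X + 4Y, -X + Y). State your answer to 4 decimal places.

21.0400

Cov(2X + 4Y, -X + Y) = (2)(-1)var(X) + (4)(1)var(Y) + [(2)(1) + (4)(-1)]Cov(X,Y)
= -2·11.25 + 4·13 + -2·4.23 = 21.04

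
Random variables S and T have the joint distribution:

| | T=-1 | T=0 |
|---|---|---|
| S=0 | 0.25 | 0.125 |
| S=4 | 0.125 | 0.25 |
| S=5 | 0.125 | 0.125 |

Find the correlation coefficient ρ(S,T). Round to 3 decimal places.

0.231

E[S] = 2.75,  E[T] = -0.5
E[ST] = -1.125
Cov(S,T) = E[ST] − E[S]E[T] = -1.125 − (2.75)(-0.5) = 0.25
V(S) = 4.6875,  V(T) = 0.25
ρ = 0.25 / √(4.6875·0.25) ≈ 0.231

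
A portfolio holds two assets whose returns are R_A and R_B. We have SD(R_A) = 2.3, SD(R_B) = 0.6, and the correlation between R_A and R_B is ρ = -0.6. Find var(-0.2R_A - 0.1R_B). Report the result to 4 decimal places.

0.1821

var(R_A) = (2.3)² = 5.29;  var(R_B) = (0.6)² = 0.36
Cov(R_A,R_B) = ρ·SD(R_A)·SD(R_B) = -0.6·2.3·0.6 = -0.828
var(-0.2R_A - 0.1R_B) = (-0.2)²·var(R_A) + (-0.1)²·var(R_B) + 2·(-0.2)·(-0.1)·Cov(R_A,R_B)
= 0.04·5.29 + 0.01·0.36 + 0.04·-0.828 = 0.18208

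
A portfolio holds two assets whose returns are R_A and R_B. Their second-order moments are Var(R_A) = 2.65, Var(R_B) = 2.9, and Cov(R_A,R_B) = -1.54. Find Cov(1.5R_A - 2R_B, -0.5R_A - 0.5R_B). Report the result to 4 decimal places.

0.5275

Cov(1.5R_A - 2R_B, -0.5R_A - 0.5R_B) = (1.5)(-0.5)Var(R_A) + (-2)(-0.5)Var(R_B) + [(1.5)(-0.5) + (-2)(-0.5)]Cov(R_A,R_B)
= -0.75·2.65 + 1·2.9 + 0.25·-1.54 = 0.5275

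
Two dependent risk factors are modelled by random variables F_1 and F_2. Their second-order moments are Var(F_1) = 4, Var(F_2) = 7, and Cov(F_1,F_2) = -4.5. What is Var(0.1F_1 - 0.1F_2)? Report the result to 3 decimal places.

Var(0.1F_1 - 0.1F_2) = (0.1)²·Var(F_1) + (-0.1)²·Var(F_2) + 2·(0.1)·(-0.1)·Cov(F_1,F_2)
= 0.01·4 + 0.01·7 + -0.02·-4.5 = 0.2

0.200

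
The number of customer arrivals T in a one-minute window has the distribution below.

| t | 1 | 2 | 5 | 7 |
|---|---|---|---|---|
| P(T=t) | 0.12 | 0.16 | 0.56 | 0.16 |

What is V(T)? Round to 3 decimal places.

3.590

E[T] = (1)(0.12) + (2)(0.16) + (5)(0.56) + (7)(0.16) = 4.36
E[T²] = (1)²(0.12) + (2)²(0.16) + (5)²(0.56) + (7)²(0.16) = 22.6
V(T) = E[T²] − (E[T])² = 22.6 − (4.36)² = 3.5904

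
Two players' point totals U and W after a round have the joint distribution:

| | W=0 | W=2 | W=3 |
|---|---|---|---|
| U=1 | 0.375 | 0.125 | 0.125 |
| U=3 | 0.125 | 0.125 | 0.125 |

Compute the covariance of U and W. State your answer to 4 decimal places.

E[U] = 1.75,  E[W] = 1.25
E[UW] = 2.5
Cov(U,W) = E[UW] − E[U]E[W] = 2.5 − (1.75)(1.25) = 0.3125

0.3125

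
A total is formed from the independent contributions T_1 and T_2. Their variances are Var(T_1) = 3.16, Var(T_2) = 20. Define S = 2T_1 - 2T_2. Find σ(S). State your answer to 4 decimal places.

9.6250

By independence, Var(S) = (2)²Var(T_1) + (-2)²Var(T_2)
= (2)²·3.16 + (-2)²·20 = 92.64
σ(S) = √92.64 ≈ 9.6250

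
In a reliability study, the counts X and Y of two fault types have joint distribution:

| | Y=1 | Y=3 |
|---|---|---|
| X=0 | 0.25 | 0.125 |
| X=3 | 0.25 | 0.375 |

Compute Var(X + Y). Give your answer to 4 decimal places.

3.8594

E[X] = 1.875,  E[Y] = 2,  E[XY] = 4.125
Var(X) = 5.625 − (1.875)² = 2.109375;  Var(Y) = 5 − (2)² = 1
cov(X,Y) = 4.125 − (1.875)(2) = 0.375
Var(X + Y) = (1)²·2.109375 + (1)²·1 + 2·(1)·(1)·0.375 = 3.859375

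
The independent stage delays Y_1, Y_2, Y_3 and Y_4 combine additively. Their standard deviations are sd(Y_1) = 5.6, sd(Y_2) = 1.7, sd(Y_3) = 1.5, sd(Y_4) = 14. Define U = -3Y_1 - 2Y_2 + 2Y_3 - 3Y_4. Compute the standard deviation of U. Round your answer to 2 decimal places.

45.46

V(Y_1) = 31.36, V(Y_2) = 2.89, V(Y_3) = 2.25, V(Y_4) = 196
By independence, V(U) = (-3)²V(Y_1) + (-2)²V(Y_2) + (2)²V(Y_3) + (-3)²V(Y_4)
= (-3)²·31.36 + (-2)²·2.89 + (2)²·2.25 + (-3)²·196 = 2066.8
sd(U) = √2066.8 ≈ 45.46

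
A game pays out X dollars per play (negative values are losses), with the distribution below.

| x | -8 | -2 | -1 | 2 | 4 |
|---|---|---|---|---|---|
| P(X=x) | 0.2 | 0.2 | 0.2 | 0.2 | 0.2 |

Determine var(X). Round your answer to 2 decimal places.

16.80

E[X] = (-8)(0.2) + (-2)(0.2) + (-1)(0.2) + (2)(0.2) + (4)(0.2) = -1
E[X²] = (-8)²(0.2) + (-2)²(0.2) + (-1)²(0.2) + (2)²(0.2) + (4)²(0.2) = 17.8
var(X) = E[X²] − (E[X])² = 17.8 − (-1)² = 16.8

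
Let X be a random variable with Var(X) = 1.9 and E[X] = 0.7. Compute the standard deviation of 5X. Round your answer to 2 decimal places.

Var(5X) = (5)²·1.9 = 47.5
sd(5X) = √47.5 ≈ 6.89

6.89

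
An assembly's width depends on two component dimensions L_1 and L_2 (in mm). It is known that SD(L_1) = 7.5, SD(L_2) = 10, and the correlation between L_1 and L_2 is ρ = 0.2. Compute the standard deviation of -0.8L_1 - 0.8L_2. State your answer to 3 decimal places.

V(L_1) = (7.5)² = 56.25;  V(L_2) = (10)² = 100
Cov(L_1,L_2) = ρ·SD(L_1)·SD(L_2) = 0.2·7.5·10 = 15
V(-0.8L_1 - 0.8L_2) = (-0.8)²·V(L_1) + (-0.8)²·V(L_2) + 2·(-0.8)·(-0.8)·Cov(L_1,L_2)
= 0.64·56.25 + 0.64·100 + 1.28·15 = 119.2
SD(-0.8L_1 - 0.8L_2) = √119.2 ≈ 10.918

10.918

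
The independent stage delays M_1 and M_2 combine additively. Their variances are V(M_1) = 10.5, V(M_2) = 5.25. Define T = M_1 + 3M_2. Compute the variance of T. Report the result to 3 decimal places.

57.750

By independence, V(T) = (1)²V(M_1) + (3)²V(M_2)
= (1)²·10.5 + (3)²·5.25 = 57.75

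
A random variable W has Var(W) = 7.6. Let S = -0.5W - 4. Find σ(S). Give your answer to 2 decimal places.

Var(-0.5W - 4) = (-0.5)²·7.6 = 1.9
σ(S) = √1.9 ≈ 1.38

1.38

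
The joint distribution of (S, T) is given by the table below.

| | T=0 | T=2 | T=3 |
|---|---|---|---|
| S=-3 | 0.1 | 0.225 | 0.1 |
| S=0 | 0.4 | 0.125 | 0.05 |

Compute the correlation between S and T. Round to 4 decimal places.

E[S] = -1.275,  E[T] = 1.15
E[ST] = -2.25
Cov(S,T) = E[ST] − E[S]E[T] = -2.25 − (-1.275)(1.15) = -0.78375
var(S) = 2.199375,  var(T) = 1.4275
ρ = -0.78375 / √(2.199375·1.4275) ≈ -0.4423

-0.4423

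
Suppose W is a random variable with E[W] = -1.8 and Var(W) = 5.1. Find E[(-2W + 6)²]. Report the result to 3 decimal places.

112.560

E[-2W + 6] = -2·-1.8 + 6 = 9.6
Var(-2W + 6) = (-2)²·5.1 = 20.4
E[(-2W + 6)²] = Var((-2W + 6)) + (E[(-2W + 6)])² = 20.4 + (9.6)² = 112.56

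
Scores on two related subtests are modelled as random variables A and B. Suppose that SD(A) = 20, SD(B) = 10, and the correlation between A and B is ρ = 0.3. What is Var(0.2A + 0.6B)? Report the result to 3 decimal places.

66.400

Var(A) = (20)² = 400;  Var(B) = (10)² = 100
cov(A,B) = ρ·SD(A)·SD(B) = 0.3·20·10 = 60
Var(0.2A + 0.6B) = (0.2)²·Var(A) + (0.6)²·Var(B) + 2·(0.2)·(0.6)·cov(A,B)
= 0.04·400 + 0.36·100 + 0.24·60 = 66.4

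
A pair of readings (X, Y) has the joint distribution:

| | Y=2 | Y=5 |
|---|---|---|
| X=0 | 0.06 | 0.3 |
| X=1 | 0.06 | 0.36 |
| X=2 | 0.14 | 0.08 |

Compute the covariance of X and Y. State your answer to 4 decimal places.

E[X] = 0.86,  E[Y] = 4.22
E[XY] = 3.28
Cov(X,Y) = E[XY] − E[X]E[Y] = 3.28 − (0.86)(4.22) = -0.3492

-0.3492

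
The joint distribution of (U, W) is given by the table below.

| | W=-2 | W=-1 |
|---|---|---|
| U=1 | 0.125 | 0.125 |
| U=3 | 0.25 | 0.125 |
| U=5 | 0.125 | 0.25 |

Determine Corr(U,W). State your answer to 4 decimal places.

E[U] = 3.25,  E[W] = -1.5
E[UW] = -4.75
Cov(U,W) = E[UW] − E[U]E[W] = -4.75 − (3.25)(-1.5) = 0.125
Var(U) = 2.4375,  Var(W) = 0.25
ρ = 0.125 / √(2.4375·0.25) ≈ 0.1601

0.1601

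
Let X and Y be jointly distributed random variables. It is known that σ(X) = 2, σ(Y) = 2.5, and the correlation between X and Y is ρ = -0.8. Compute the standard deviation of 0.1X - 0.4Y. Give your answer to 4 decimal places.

var(X) = (2)² = 4;  var(Y) = (2.5)² = 6.25
Cov(X,Y) = ρ·σ(X)·σ(Y) = -0.8·2·2.5 = -4
var(0.1X - 0.4Y) = (0.1)²·var(X) + (-0.4)²·var(Y) + 2·(0.1)·(-0.4)·Cov(X,Y)
= 0.01·4 + 0.16·6.25 + -0.08·-4 = 1.36
σ(0.1X - 0.4Y) = √1.36 ≈ 1.1662

1.1662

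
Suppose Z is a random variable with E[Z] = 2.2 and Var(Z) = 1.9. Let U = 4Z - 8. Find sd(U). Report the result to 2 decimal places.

5.51

Var(4Z - 8) = (4)²·1.9 = 30.4
sd(U) = √30.4 ≈ 5.51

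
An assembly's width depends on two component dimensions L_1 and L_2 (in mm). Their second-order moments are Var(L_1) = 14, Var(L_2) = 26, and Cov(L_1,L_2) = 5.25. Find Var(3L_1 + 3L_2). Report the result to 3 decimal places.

454.500

Var(3L_1 + 3L_2) = (3)²·Var(L_1) + (3)²·Var(L_2) + 2·(3)·(3)·Cov(L_1,L_2)
= 9·14 + 9·26 + 18·5.25 = 454.5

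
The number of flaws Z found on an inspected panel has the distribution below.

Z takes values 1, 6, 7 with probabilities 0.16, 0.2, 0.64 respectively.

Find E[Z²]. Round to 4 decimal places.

38.7200

E[Z²] = (1)²(0.16) + (6)²(0.2) + (7)²(0.64) = 38.72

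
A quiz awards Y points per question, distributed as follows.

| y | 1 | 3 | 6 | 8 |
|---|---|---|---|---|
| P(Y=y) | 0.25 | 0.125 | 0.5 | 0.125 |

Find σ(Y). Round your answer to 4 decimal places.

2.4463

E[Y] = (1)(0.25) + (3)(0.125) + (6)(0.5) + (8)(0.125) = 4.625
E[Y²] = (1)²(0.25) + (3)²(0.125) + (6)²(0.5) + (8)²(0.125) = 27.375
Var(Y) = E[Y²] − (E[Y])² = 27.375 − (4.625)² = 5.984375
σ(Y) = √5.984375 ≈ 2.4463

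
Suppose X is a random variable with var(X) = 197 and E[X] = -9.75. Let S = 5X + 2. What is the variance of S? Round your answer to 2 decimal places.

var(5X + 2) = (5)²·var(X) = 25·197 = 4925

4925.00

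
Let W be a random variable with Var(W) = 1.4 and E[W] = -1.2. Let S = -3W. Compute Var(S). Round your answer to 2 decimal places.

12.60

Var(-3W) = (-3)²·Var(W) = 9·1.4 = 12.6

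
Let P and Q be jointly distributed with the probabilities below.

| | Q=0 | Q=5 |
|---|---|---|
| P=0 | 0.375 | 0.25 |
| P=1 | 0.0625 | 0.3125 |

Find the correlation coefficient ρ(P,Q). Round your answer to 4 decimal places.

E[P] = 0.375,  E[Q] = 2.8125
E[PQ] = 1.5625
Cov(P,Q) = E[PQ] − E[P]E[Q] = 1.5625 − (0.375)(2.8125) = 0.5078125
Var(P) = 0.234375,  Var(Q) = 6.15234375
ρ = 0.5078125 / √(0.234375·6.15234375) ≈ 0.4229

0.4229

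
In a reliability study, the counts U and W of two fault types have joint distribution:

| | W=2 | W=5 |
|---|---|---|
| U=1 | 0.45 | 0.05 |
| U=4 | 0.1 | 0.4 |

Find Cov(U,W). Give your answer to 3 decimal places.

E[U] = 2.5,  E[W] = 3.35
E[UW] = 9.95
Cov(U,W) = E[UW] − E[U]E[W] = 9.95 − (2.5)(3.35) = 1.575

1.575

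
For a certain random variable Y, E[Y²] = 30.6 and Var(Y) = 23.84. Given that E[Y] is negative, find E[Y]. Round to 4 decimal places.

(E[Y])² = E[Y²] − Var(Y) = 30.6 − 23.84 = 6.76
E[Y] = −√6.76 = -2.6

-2.6000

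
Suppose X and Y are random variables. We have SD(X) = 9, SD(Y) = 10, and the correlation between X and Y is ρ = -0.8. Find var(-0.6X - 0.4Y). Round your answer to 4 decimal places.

10.6000

var(X) = (9)² = 81;  var(Y) = (10)² = 100
Cov(X,Y) = ρ·SD(X)·SD(Y) = -0.8·9·10 = -72
var(-0.6X - 0.4Y) = (-0.6)²·var(X) + (-0.4)²·var(Y) + 2·(-0.6)·(-0.4)·Cov(X,Y)
= 0.36·81 + 0.16·100 + 0.48·-72 = 10.6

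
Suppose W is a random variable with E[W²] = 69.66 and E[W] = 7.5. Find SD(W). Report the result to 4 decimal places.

V(W) = 69.66 − (7.5)² = 13.41
SD(W) = √13.41 ≈ 3.6620

3.6620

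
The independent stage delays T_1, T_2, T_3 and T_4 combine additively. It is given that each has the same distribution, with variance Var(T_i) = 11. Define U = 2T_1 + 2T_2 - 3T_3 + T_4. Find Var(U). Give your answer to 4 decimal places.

198.0000

By independence, Var(U) = (2)²Var(T_1) + (2)²Var(T_2) + (-3)²Var(T_3) + (1)²Var(T_4)
= (2)²·11 + (2)²·11 + (-3)²·11 + (1)²·11 = 198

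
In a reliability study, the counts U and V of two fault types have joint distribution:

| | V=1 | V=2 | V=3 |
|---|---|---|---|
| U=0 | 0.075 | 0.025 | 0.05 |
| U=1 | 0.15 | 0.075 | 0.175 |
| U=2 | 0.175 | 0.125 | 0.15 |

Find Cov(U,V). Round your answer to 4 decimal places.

0.0075

E[U] = 1.3,  E[V] = 1.975
E[UV] = 2.575
Cov(U,V) = E[UV] − E[U]E[V] = 2.575 − (1.3)(1.975) = 0.0075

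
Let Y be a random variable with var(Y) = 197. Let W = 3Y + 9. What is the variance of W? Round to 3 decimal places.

var(3Y + 9) = (3)²·var(Y) = 9·197 = 1773

1773.000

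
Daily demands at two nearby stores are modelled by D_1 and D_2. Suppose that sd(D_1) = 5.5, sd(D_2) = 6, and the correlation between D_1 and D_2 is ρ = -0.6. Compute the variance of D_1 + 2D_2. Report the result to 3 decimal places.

Var(D_1) = (5.5)² = 30.25;  Var(D_2) = (6)² = 36
Cov(D_1,D_2) = ρ·sd(D_1)·sd(D_2) = -0.6·5.5·6 = -19.8
Var(D_1 + 2D_2) = (1)²·Var(D_1) + (2)²·Var(D_2) + 2·(1)·(2)·Cov(D_1,D_2)
= 1·30.25 + 4·36 + 4·-19.8 = 95.05

95.050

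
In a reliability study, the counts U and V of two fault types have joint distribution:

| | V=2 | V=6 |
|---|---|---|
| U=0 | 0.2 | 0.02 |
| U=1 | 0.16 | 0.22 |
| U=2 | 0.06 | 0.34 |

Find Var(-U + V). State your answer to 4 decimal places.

2.7604

E[U] = 1.18,  E[V] = 4.32,  E[UV] = 5.96
Var(U) = 1.98 − (1.18)² = 0.5876;  Var(V) = 22.56 − (4.32)² = 3.8976
cov(U,V) = 5.96 − (1.18)(4.32) = 0.8624
Var(-U + V) = (-1)²·0.5876 + (1)²·3.8976 + 2·(-1)·(1)·0.8624 = 2.7604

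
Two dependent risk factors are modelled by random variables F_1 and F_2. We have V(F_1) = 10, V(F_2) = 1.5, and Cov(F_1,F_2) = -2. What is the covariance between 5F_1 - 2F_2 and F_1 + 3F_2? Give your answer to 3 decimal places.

Cov(5F_1 - 2F_2, F_1 + 3F_2) = (5)(1)V(F_1) + (-2)(3)V(F_2) + [(5)(3) + (-2)(1)]Cov(F_1,F_2)
= 5·10 + -6·1.5 + 13·-2 = 15

15.000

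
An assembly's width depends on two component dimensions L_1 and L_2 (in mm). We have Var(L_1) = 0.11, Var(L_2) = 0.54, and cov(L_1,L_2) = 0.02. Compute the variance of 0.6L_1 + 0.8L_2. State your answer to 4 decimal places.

0.4044

Var(0.6L_1 + 0.8L_2) = (0.6)²·Var(L_1) + (0.8)²·Var(L_2) + 2·(0.6)·(0.8)·cov(L_1,L_2)
= 0.36·0.11 + 0.64·0.54 + 0.96·0.02 = 0.4044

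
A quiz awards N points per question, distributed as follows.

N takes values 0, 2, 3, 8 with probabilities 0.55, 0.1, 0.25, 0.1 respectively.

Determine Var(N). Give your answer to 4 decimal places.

5.9875

E[N] = (0)(0.55) + (2)(0.1) + (3)(0.25) + (8)(0.1) = 1.75
E[N²] = (0)²(0.55) + (2)²(0.1) + (3)²(0.25) + (8)²(0.1) = 9.05
Var(N) = E[N²] − (E[N])² = 9.05 − (1.75)² = 5.9875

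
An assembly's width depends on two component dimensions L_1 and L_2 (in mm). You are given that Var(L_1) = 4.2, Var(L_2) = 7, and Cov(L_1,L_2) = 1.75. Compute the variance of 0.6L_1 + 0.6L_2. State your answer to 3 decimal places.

5.292

Var(0.6L_1 + 0.6L_2) = (0.6)²·Var(L_1) + (0.6)²·Var(L_2) + 2·(0.6)·(0.6)·Cov(L_1,L_2)
= 0.36·4.2 + 0.36·7 + 0.72·1.75 = 5.292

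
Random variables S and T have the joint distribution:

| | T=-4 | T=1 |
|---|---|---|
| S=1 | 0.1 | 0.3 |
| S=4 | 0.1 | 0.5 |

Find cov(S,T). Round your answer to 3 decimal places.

E[S] = 2.8,  E[T] = 0
E[ST] = 0.3
cov(S,T) = E[ST] − E[S]E[T] = 0.3 − (2.8)(0) = 0.3

0.300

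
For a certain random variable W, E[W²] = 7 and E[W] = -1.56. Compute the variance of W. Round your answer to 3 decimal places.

4.566

V(W) = 7 − (-1.56)² = 4.5664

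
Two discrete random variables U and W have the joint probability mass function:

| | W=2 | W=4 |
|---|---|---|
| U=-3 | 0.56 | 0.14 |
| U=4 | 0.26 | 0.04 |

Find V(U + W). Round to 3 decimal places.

E[U] = -0.9,  E[W] = 2.36,  E[UW] = -2.32
V(U) = 11.1 − (-0.9)² = 10.29;  V(W) = 6.16 − (2.36)² = 0.5904
Cov(U,W) = -2.32 − (-0.9)(2.36) = -0.196
V(U + W) = (1)²·10.29 + (1)²·0.5904 + 2·(1)·(1)·-0.196 = 10.4884

10.488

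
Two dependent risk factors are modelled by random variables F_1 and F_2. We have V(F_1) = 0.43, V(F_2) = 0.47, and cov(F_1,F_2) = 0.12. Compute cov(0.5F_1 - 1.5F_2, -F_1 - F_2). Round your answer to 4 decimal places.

cov(0.5F_1 - 1.5F_2, -F_1 - F_2) = (0.5)(-1)V(F_1) + (-1.5)(-1)V(F_2) + [(0.5)(-1) + (-1.5)(-1)]cov(F_1,F_2)
= -0.5·0.43 + 1.5·0.47 + 1·0.12 = 0.61

0.6100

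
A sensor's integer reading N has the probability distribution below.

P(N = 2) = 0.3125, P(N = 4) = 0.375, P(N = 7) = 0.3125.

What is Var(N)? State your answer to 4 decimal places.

3.9648

E[N] = (2)(0.3125) + (4)(0.375) + (7)(0.3125) = 4.3125
E[N²] = (2)²(0.3125) + (4)²(0.375) + (7)²(0.3125) = 22.5625
Var(N) = E[N²] − (E[N])² = 22.5625 − (4.3125)² = 3.96484375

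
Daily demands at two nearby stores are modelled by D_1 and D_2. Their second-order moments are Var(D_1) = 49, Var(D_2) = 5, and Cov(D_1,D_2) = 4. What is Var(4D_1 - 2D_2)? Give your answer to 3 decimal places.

Var(4D_1 - 2D_2) = (4)²·Var(D_1) + (-2)²·Var(D_2) + 2·(4)·(-2)·Cov(D_1,D_2)
= 16·49 + 4·5 + -16·4 = 740

740.000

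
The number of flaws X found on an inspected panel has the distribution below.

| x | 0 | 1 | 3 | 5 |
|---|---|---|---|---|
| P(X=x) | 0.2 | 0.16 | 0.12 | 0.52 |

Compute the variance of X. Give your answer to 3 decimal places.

4.506

E[X] = (0)(0.2) + (1)(0.16) + (3)(0.12) + (5)(0.52) = 3.12
E[X²] = (0)²(0.2) + (1)²(0.16) + (3)²(0.12) + (5)²(0.52) = 14.24
V(X) = E[X²] − (E[X])² = 14.24 − (3.12)² = 4.5056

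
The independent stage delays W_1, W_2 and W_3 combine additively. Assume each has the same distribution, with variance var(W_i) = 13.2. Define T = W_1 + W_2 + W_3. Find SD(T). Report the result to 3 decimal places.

6.293

By independence, var(T) = (1)²var(W_1) + (1)²var(W_2) + (1)²var(W_3)
= (1)²·13.2 + (1)²·13.2 + (1)²·13.2 = 39.6
SD(T) = √39.6 ≈ 6.293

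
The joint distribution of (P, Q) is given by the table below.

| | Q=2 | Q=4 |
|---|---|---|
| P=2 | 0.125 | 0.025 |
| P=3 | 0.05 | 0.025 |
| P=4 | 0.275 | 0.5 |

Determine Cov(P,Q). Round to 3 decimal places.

E[P] = 3.625,  E[Q] = 3.1
E[PQ] = 11.5
Cov(P,Q) = E[PQ] − E[P]E[Q] = 11.5 − (3.625)(3.1) = 0.2625

0.263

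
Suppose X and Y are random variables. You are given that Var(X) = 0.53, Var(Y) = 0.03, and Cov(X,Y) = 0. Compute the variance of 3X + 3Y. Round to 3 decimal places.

Var(3X + 3Y) = (3)²·Var(X) + (3)²·Var(Y) + 2·(3)·(3)·Cov(X,Y)
= 9·0.53 + 9·0.03 + 18·0 = 5.04

5.040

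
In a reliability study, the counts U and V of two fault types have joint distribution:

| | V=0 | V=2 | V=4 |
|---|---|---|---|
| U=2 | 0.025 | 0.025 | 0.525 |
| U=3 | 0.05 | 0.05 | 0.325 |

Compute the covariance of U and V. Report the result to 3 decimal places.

E[U] = 2.425,  E[V] = 3.55
E[UV] = 8.5
cov(U,V) = E[UV] − E[U]E[V] = 8.5 − (2.425)(3.55) = -0.10875

-0.109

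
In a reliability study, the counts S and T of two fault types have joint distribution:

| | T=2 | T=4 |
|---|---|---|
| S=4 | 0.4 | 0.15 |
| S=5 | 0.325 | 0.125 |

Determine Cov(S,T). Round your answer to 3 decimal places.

0.003

E[S] = 4.45,  E[T] = 2.55
E[ST] = 11.35
Cov(S,T) = E[ST] − E[S]E[T] = 11.35 − (4.45)(2.55) = 0.0025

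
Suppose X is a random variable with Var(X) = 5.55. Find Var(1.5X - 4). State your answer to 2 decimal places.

12.49

Var(1.5X - 4) = (1.5)²·Var(X) = 2.25·5.55 = 12.4875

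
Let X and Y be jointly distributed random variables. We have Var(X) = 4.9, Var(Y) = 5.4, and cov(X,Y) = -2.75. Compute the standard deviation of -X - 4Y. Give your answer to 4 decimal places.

Var(-X - 4Y) = (-1)²·Var(X) + (-4)²·Var(Y) + 2·(-1)·(-4)·cov(X,Y)
= 1·4.9 + 16·5.4 + 8·-2.75 = 69.3
sd(-X - 4Y) = √69.3 ≈ 8.3247

8.3247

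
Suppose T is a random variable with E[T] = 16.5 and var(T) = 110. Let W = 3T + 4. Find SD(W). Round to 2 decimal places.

31.46

var(3T + 4) = (3)²·110 = 990
SD(W) = √990 ≈ 31.46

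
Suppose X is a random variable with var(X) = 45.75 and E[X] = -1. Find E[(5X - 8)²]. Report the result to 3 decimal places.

1312.750

E[5X - 8] = 5·-1 − 8 = -13
var(5X - 8) = (5)²·45.75 = 1143.75
E[(5X - 8)²] = var((5X - 8)) + (E[(5X - 8)])² = 1143.75 + (-13)² = 1312.75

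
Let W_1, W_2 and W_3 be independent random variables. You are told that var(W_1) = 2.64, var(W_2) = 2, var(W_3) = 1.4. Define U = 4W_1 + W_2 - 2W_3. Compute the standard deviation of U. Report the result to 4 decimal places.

By independence, var(U) = (4)²var(W_1) + (1)²var(W_2) + (-2)²var(W_3)
= (4)²·2.64 + (1)²·2 + (-2)²·1.4 = 49.84
SD(U) = √49.84 ≈ 7.0597

7.0597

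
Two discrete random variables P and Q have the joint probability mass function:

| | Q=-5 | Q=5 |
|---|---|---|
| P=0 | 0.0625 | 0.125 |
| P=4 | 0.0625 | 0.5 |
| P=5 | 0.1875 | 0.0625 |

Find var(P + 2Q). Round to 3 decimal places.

85.188

E[P] = 3.5,  E[Q] = 1.875,  E[PQ] = 5.625
var(P) = 15.25 − (3.5)² = 3;  var(Q) = 25 − (1.875)² = 21.484375
cov(P,Q) = 5.625 − (3.5)(1.875) = -0.9375
var(P + 2Q) = (1)²·3 + (2)²·21.484375 + 2·(1)·(2)·-0.9375 = 85.1875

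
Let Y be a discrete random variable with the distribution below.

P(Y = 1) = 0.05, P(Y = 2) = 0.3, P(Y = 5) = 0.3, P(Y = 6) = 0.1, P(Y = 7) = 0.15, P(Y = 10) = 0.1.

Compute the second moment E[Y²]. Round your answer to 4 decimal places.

E[Y²] = (1)²(0.05) + (2)²(0.3) + (5)²(0.3) + (6)²(0.1) + (7)²(0.15) + (10)²(0.1) = 29.7

29.7000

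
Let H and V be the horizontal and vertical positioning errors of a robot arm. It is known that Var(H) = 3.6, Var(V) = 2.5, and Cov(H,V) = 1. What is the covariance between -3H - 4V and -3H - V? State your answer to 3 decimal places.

57.400

Cov(-3H - 4V, -3H - V) = (-3)(-3)Var(H) + (-4)(-1)Var(V) + [(-3)(-1) + (-4)(-3)]Cov(H,V)
= 9·3.6 + 4·2.5 + 15·1 = 57.4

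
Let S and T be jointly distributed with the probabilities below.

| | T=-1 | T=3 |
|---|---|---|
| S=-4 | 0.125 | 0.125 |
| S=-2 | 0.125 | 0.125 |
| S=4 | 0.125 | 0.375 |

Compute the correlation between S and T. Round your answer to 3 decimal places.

0.253

E[S] = 0.5,  E[T] = 1.5
E[ST] = 2.5
Cov(S,T) = E[ST] − E[S]E[T] = 2.5 − (0.5)(1.5) = 1.75
V(S) = 12.75,  V(T) = 3.75
ρ = 1.75 / √(12.75·3.75) ≈ 0.253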